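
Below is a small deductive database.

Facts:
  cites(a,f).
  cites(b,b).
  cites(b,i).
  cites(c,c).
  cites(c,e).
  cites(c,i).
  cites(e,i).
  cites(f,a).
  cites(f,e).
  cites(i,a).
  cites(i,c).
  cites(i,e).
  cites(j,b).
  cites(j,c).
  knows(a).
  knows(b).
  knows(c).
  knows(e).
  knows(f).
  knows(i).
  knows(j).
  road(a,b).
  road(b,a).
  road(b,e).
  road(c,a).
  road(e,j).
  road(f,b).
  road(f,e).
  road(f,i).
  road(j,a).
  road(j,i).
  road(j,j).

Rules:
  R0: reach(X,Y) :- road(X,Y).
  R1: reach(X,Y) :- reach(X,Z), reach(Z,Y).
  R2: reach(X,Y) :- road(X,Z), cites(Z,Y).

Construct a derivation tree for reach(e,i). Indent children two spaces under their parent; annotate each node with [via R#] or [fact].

round 1: derive reach(a,b) via R0 from road(a,b)
round 1: derive reach(b,a) via R0 from road(b,a)
round 1: derive reach(b,e) via R0 from road(b,e)
round 1: derive reach(c,a) via R0 from road(c,a)
round 1: derive reach(e,j) via R0 from road(e,j)
round 1: derive reach(f,b) via R0 from road(f,b)
round 1: derive reach(f,e) via R0 from road(f,e)
round 1: derive reach(f,i) via R0 from road(f,i)
round 1: derive reach(j,a) via R0 from road(j,a)
round 1: derive reach(j,i) via R0 from road(j,i)
round 1: derive reach(j,j) via R0 from road(j,j)
round 1: derive reach(a,i) via R2 from road(a,b), cites(b,i)
round 1: derive reach(b,f) via R2 from road(b,a), cites(a,f)
round 1: derive reach(b,i) via R2 from road(b,e), cites(e,i)
round 1: derive reach(c,f) via R2 from road(c,a), cites(a,f)
round 1: derive reach(e,b) via R2 from road(e,j), cites(j,b)
round 1: derive reach(e,c) via R2 from road(e,j), cites(j,c)
round 1: derive reach(f,a) via R2 from road(f,i), cites(i,a)
round 1: derive reach(f,c) via R2 from road(f,i), cites(i,c)
round 1: derive reach(j,b) via R2 from road(j,j), cites(j,b)
round 1: derive reach(j,c) via R2 from road(j,i), cites(i,c)
round 1: derive reach(j,e) via R2 from road(j,i), cites(i,e)
round 1: derive reach(j,f) via R2 from road(j,a), cites(a,f)
round 2: derive reach(a,a) via R1 from reach(a,b), reach(b,a)
round 2: derive reach(a,e) via R1 from reach(a,b), reach(b,e)
round 2: derive reach(a,f) via R1 from reach(a,b), reach(b,f)
round 2: derive reach(b,b) via R1 from reach(b,a), reach(a,b)
round 2: derive reach(b,c) via R1 from reach(b,e), reach(e,c)
round 2: derive reach(b,j) via R1 from reach(b,e), reach(e,j)
round 2: derive reach(c,b) via R1 from reach(c,a), reach(a,b)
round 2: derive reach(c,c) via R1 from reach(c,f), reach(f,c)
round 2: derive reach(c,e) via R1 from reach(c,f), reach(f,e)
round 2: derive reach(c,i) via R1 from reach(c,a), reach(a,i)
round 2: derive reach(e,a) via R1 from reach(e,b), reach(b,a)
round 2: derive reach(e,e) via R1 from reach(e,b), reach(b,e)
round 2: derive reach(e,f) via R1 from reach(e,b), reach(b,f)
round 2: derive reach(e,i) via R1 from reach(e,b), reach(b,i)
round 2: derive reach(f,f) via R1 from reach(f,b), reach(b,f)
round 2: derive reach(f,j) via R1 from reach(f,e), reach(e,j)
round 3: derive reach(a,c) via R1 from reach(a,b), reach(b,c)
round 3: derive reach(a,j) via R1 from reach(a,b), reach(b,j)
round 3: derive reach(c,j) via R1 from reach(c,b), reach(b,j)

reach(e,i)  [via R1]
  reach(e,b)  [via R2]
    road(e,j)  [fact]
    cites(j,b)  [fact]
  reach(b,i)  [via R2]
    road(b,e)  [fact]
    cites(e,i)  [fact]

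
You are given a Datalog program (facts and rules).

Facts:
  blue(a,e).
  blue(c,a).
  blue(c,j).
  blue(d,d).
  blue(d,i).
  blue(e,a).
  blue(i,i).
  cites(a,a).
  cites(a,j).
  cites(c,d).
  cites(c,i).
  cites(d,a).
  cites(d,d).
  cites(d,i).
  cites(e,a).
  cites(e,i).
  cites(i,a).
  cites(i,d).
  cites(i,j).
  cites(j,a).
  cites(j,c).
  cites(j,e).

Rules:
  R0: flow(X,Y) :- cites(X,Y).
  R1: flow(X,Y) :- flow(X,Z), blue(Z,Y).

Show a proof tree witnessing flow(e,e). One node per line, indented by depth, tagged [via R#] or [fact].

round 1: derive flow(a,a) via R0 from cites(a,a)
round 1: derive flow(a,j) via R0 from cites(a,j)
round 1: derive flow(c,d) via R0 from cites(c,d)
round 1: derive flow(c,i) via R0 from cites(c,i)
round 1: derive flow(d,a) via R0 from cites(d,a)
round 1: derive flow(d,d) via R0 from cites(d,d)
round 1: derive flow(d,i) via R0 from cites(d,i)
round 1: derive flow(e,a) via R0 from cites(e,a)
round 1: derive flow(e,i) via R0 from cites(e,i)
round 1: derive flow(i,a) via R0 from cites(i,a)
round 1: derive flow(i,d) via R0 from cites(i,d)
round 1: derive flow(i,j) via R0 from cites(i,j)
round 1: derive flow(j,a) via R0 from cites(j,a)
round 1: derive flow(j,c) via R0 from cites(j,c)
round 1: derive flow(j,e) via R0 from cites(j,e)
round 2: derive flow(a,e) via R1 from flow(a,a), blue(a,e)
round 2: derive flow(d,e) via R1 from flow(d,a), blue(a,e)
round 2: derive flow(e,e) via R1 from flow(e,a), blue(a,e)
round 2: derive flow(i,e) via R1 from flow(i,a), blue(a,e)
round 2: derive flow(i,i) via R1 from flow(i,d), blue(d,i)
round 2: derive flow(j,j) via R1 from flow(j,c), blue(c,j)

flow(e,e)  [via R1]
  flow(e,a)  [via R0]
    cites(e,a)  [fact]
  blue(a,e)  [fact]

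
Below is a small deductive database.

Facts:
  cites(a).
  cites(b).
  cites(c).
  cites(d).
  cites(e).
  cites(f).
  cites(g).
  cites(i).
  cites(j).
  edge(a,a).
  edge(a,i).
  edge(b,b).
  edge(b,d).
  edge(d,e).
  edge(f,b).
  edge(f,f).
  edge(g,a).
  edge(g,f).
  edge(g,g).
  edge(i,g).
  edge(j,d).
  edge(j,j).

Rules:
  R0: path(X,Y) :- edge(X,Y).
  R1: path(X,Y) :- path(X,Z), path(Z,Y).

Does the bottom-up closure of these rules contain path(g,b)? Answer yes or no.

round 1: derive path(a,a) via R0 from edge(a,a)
round 1: derive path(a,i) via R0 from edge(a,i)
round 1: derive path(b,b) via R0 from edge(b,b)
round 1: derive path(b,d) via R0 from edge(b,d)
round 1: derive path(d,e) via R0 from edge(d,e)
round 1: derive path(f,b) via R0 from edge(f,b)
round 1: derive path(f,f) via R0 from edge(f,f)
round 1: derive path(g,a) via R0 from edge(g,a)
round 1: derive path(g,f) via R0 from edge(g,f)
round 1: derive path(g,g) via R0 from edge(g,g)
round 1: derive path(i,g) via R0 from edge(i,g)
round 1: derive path(j,d) via R0 from edge(j,d)
round 1: derive path(j,j) via R0 from edge(j,j)
round 2: derive path(a,g) via R1 from path(a,i), path(i,g)
round 2: derive path(b,e) via R1 from path(b,d), path(d,e)
round 2: derive path(f,d) via R1 from path(f,b), path(b,d)
round 2: derive path(g,b) via R1 from path(g,f), path(f,b)
round 2: derive path(g,i) via R1 from path(g,a), path(a,i)
round 2: derive path(i,a) via R1 from path(i,g), path(g,a)
round 2: derive path(i,f) via R1 from path(i,g), path(g,f)
round 2: derive path(j,e) via R1 from path(j,d), path(d,e)
round 3: derive path(a,b) via R1 from path(a,g), path(g,b)
round 3: derive path(a,f) via R1 from path(a,g), path(g,f)
round 3: derive path(f,e) via R1 from path(f,b), path(b,e)
round 3: derive path(g,d) via R1 from path(g,b), path(b,d)
round 3: derive path(g,e) via R1 from path(g,b), path(b,e)
round 3: derive path(i,b) via R1 from path(i,f), path(f,b)
round 3: derive path(i,d) via R1 from path(i,f), path(f,d)
round 3: derive path(i,i) via R1 from path(i,a), path(a,i)
round 4: derive path(a,d) via R1 from path(a,b), path(b,d)
round 4: derive path(a,e) via R1 from path(a,b), path(b,e)
round 4: derive path(i,e) via R1 from path(i,b), path(b,e)

yes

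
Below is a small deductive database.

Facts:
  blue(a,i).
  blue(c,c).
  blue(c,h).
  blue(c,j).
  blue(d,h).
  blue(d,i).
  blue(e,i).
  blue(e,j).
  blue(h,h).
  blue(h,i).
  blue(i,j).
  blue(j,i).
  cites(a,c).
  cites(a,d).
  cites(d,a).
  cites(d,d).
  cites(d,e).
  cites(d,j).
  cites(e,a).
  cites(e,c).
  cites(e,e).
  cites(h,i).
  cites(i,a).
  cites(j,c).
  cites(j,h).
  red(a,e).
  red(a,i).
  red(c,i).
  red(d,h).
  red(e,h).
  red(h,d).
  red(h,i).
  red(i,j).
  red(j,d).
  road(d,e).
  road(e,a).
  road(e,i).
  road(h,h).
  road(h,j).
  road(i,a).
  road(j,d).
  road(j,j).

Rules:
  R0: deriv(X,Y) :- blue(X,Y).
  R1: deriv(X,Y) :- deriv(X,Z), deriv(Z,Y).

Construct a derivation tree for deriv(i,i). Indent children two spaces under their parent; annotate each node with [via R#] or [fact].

deriv(i,i)  [via R1]
  deriv(i,j)  [via R0]
    blue(i,j)  [fact]
  deriv(j,i)  [via R0]
    blue(j,i)  [fact]

round 1: derive deriv(a,i) via R0 from blue(a,i)
round 1: derive deriv(c,c) via R0 from blue(c,c)
round 1: derive deriv(c,h) via R0 from blue(c,h)
round 1: derive deriv(c,j) via R0 from blue(c,j)
round 1: derive deriv(d,h) via R0 from blue(d,h)
round 1: derive deriv(d,i) via R0 from blue(d,i)
round 1: derive deriv(e,i) via R0 from blue(e,i)
round 1: derive deriv(e,j) via R0 from blue(e,j)
round 1: derive deriv(h,h) via R0 from blue(h,h)
round 1: derive deriv(h,i) via R0 from blue(h,i)
round 1: derive deriv(i,j) via R0 from blue(i,j)
round 1: derive deriv(j,i) via R0 from blue(j,i)
round 2: derive deriv(a,j) via R1 from deriv(a,i), deriv(i,j)
round 2: derive deriv(c,i) via R1 from deriv(c,h), deriv(h,i)
round 2: derive deriv(d,j) via R1 from deriv(d,i), deriv(i,j)
round 2: derive deriv(h,j) via R1 from deriv(h,i), deriv(i,j)
round 2: derive deriv(i,i) via R1 from deriv(i,j), deriv(j,i)
round 2: derive deriv(j,j) via R1 from deriv(j,i), deriv(i,j)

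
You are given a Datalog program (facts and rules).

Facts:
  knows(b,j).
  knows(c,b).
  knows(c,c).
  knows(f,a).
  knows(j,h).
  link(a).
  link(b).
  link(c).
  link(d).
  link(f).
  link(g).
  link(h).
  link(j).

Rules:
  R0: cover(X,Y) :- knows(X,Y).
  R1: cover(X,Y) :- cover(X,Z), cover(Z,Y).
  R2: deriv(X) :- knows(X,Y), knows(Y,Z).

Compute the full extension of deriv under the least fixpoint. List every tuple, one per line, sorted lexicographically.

round 1: derive deriv(b) via R2 from knows(b,j), knows(j,h)
round 1: derive deriv(c) via R2 from knows(c,b), knows(b,j)

deriv(b)
deriv(c)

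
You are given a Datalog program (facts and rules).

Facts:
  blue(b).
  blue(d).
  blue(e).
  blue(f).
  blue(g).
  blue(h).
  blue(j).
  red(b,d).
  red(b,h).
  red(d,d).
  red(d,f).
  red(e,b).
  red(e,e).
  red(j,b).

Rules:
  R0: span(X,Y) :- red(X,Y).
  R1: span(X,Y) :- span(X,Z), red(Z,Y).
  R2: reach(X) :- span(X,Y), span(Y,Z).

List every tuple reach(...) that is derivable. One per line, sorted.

reach(b)
reach(d)
reach(e)
reach(j)

round 1: derive span(b,d) via R0 from red(b,d)
round 1: derive span(b,h) via R0 from red(b,h)
round 1: derive span(d,d) via R0 from red(d,d)
round 1: derive span(d,f) via R0 from red(d,f)
round 1: derive span(e,b) via R0 from red(e,b)
round 1: derive span(e,e) via R0 from red(e,e)
round 1: derive span(j,b) via R0 from red(j,b)
round 2: derive span(b,f) via R1 from span(b,d), red(d,f)
round 2: derive span(e,d) via R1 from span(e,b), red(b,d)
round 2: derive span(e,h) via R1 from span(e,b), red(b,h)
round 2: derive span(j,d) via R1 from span(j,b), red(b,d)
round 2: derive span(j,h) via R1 from span(j,b), red(b,h)
round 2: derive reach(b) via R2 from span(b,d), span(d,d)
round 2: derive reach(d) via R2 from span(d,d), span(d,d)
round 2: derive reach(e) via R2 from span(e,b), span(b,d)
round 2: derive reach(j) via R2 from span(j,b), span(b,d)
round 3: derive span(e,f) via R1 from span(e,d), red(d,f)
round 3: derive span(j,f) via R1 from span(j,d), red(d,f)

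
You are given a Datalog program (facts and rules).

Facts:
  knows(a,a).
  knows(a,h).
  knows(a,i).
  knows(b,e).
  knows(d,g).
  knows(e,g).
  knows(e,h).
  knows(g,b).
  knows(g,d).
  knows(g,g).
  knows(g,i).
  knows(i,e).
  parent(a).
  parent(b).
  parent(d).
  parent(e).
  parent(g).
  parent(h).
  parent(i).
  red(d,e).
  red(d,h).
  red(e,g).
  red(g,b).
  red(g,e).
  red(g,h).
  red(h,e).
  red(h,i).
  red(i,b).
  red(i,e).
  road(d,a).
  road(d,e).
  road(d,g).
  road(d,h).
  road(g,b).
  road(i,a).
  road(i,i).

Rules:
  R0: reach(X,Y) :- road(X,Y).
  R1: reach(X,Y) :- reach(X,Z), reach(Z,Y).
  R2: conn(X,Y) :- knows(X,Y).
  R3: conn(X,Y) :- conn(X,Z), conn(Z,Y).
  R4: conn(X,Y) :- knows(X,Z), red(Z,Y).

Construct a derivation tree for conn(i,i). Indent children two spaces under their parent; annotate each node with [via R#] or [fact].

conn(i,i)  [via R3]
  conn(i,e)  [via R2]
    knows(i,e)  [fact]
  conn(e,i)  [via R4]
    knows(e,h)  [fact]
    red(h,i)  [fact]

round 1: derive conn(a,a) via R2 from knows(a,a)
round 1: derive conn(a,h) via R2 from knows(a,h)
round 1: derive conn(a,i) via R2 from knows(a,i)
round 1: derive conn(b,e) via R2 from knows(b,e)
round 1: derive conn(d,g) via R2 from knows(d,g)
round 1: derive conn(e,g) via R2 from knows(e,g)
round 1: derive conn(e,h) via R2 from knows(e,h)
round 1: derive conn(g,b) via R2 from knows(g,b)
round 1: derive conn(g,d) via R2 from knows(g,d)
round 1: derive conn(g,g) via R2 from knows(g,g)
round 1: derive conn(g,i) via R2 from knows(g,i)
round 1: derive conn(i,e) via R2 from knows(i,e)
round 1: derive conn(a,b) via R4 from knows(a,i), red(i,b)
round 1: derive conn(a,e) via R4 from knows(a,h), red(h,e)
round 1: derive conn(b,g) via R4 from knows(b,e), red(e,g)
round 1: derive conn(d,b) via R4 from knows(d,g), red(g,b)
round 1: derive conn(d,e) via R4 from knows(d,g), red(g,e)
round 1: derive conn(d,h) via R4 from knows(d,g), red(g,h)
round 1: derive conn(e,b) via R4 from knows(e,g), red(g,b)
round 1: derive conn(e,e) via R4 from knows(e,g), red(g,e)
round 1: derive conn(e,i) via R4 from knows(e,h), red(h,i)
round 1: derive conn(g,e) via R4 from knows(g,d), red(d,e)
round 1: derive conn(g,h) via R4 from knows(g,d), red(d,h)
round 1: derive conn(i,g) via R4 from knows(i,e), red(e,g)
round 2: derive conn(a,g) via R3 from conn(a,b), conn(b,g)
round 2: derive conn(b,b) via R3 from conn(b,e), conn(e,b)
round 2: derive conn(b,d) via R3 from conn(b,g), conn(g,d)
round 2: derive conn(b,h) via R3 from conn(b,e), conn(e,h)
round 2: derive conn(b,i) via R3 from conn(b,e), conn(e,i)
round 2: derive conn(d,d) via R3 from conn(d,g), conn(g,d)
round 2: derive conn(d,i) via R3 from conn(d,e), conn(e,i)
round 2: derive conn(e,d) via R3 from conn(e,g), conn(g,d)
round 2: derive conn(i,b) via R3 from conn(i,e), conn(e,b)
round 2: derive conn(i,d) via R3 from conn(i,g), conn(g,d)
round 2: derive conn(i,h) via R3 from conn(i,e), conn(e,h)
round 2: derive conn(i,i) via R3 from conn(i,e), conn(e,i)
round 3: derive conn(a,d) via R3 from conn(a,b), conn(b,d)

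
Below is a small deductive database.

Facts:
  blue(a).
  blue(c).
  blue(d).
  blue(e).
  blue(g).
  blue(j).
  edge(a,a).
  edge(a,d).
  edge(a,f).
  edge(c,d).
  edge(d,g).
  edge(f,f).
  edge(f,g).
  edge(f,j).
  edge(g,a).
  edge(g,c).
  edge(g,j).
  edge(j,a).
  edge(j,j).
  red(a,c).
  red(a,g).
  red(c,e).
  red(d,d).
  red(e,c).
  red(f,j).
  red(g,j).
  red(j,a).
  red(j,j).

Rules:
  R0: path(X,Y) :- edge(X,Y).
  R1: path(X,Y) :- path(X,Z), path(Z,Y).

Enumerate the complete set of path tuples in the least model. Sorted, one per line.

round 1: derive path(a,a) via R0 from edge(a,a)
round 1: derive path(a,d) via R0 from edge(a,d)
round 1: derive path(a,f) via R0 from edge(a,f)
round 1: derive path(c,d) via R0 from edge(c,d)
round 1: derive path(d,g) via R0 from edge(d,g)
round 1: derive path(f,f) via R0 from edge(f,f)
round 1: derive path(f,g) via R0 from edge(f,g)
round 1: derive path(f,j) via R0 from edge(f,j)
round 1: derive path(g,a) via R0 from edge(g,a)
round 1: derive path(g,c) via R0 from edge(g,c)
round 1: derive path(g,j) via R0 from edge(g,j)
round 1: derive path(j,a) via R0 from edge(j,a)
round 1: derive path(j,j) via R0 from edge(j,j)
round 2: derive path(a,g) via R1 from path(a,d), path(d,g)
round 2: derive path(a,j) via R1 from path(a,f), path(f,j)
round 2: derive path(c,g) via R1 from path(c,d), path(d,g)
round 2: derive path(d,a) via R1 from path(d,g), path(g,a)
round 2: derive path(d,c) via R1 from path(d,g), path(g,c)
round 2: derive path(d,j) via R1 from path(d,g), path(g,j)
round 2: derive path(f,a) via R1 from path(f,g), path(g,a)
round 2: derive path(f,c) via R1 from path(f,g), path(g,c)
round 2: derive path(g,d) via R1 from path(g,a), path(a,d)
round 2: derive path(g,f) via R1 from path(g,a), path(a,f)
round 2: derive path(j,d) via R1 from path(j,a), path(a,d)
round 2: derive path(j,f) via R1 from path(j,a), path(a,f)
round 3: derive path(a,c) via R1 from path(a,d), path(d,c)
round 3: derive path(c,a) via R1 from path(c,d), path(d,a)
round 3: derive path(c,c) via R1 from path(c,d), path(d,c)
round 3: derive path(c,f) via R1 from path(c,g), path(g,f)
round 3: derive path(c,j) via R1 from path(c,d), path(d,j)
round 3: derive path(d,d) via R1 from path(d,a), path(a,d)
round 3: derive path(d,f) via R1 from path(d,a), path(a,f)
round 3: derive path(f,d) via R1 from path(f,a), path(a,d)
round 3: derive path(g,g) via R1 from path(g,a), path(a,g)
round 3: derive path(j,c) via R1 from path(j,d), path(d,c)
round 3: derive path(j,g) via R1 from path(j,a), path(a,g)

path(a,a)
path(a,c)
path(a,d)
path(a,f)
path(a,g)
path(a,j)
path(c,a)
path(c,c)
path(c,d)
path(c,f)
path(c,g)
path(c,j)
path(d,a)
path(d,c)
path(d,d)
path(d,f)
path(d,g)
path(d,j)
path(f,a)
path(f,c)
path(f,d)
path(f,f)
path(f,g)
path(f,j)
path(g,a)
path(g,c)
path(g,d)
path(g,f)
path(g,g)
path(g,j)
path(j,a)
path(j,c)
path(j,d)
path(j,f)
path(j,g)
path(j,j)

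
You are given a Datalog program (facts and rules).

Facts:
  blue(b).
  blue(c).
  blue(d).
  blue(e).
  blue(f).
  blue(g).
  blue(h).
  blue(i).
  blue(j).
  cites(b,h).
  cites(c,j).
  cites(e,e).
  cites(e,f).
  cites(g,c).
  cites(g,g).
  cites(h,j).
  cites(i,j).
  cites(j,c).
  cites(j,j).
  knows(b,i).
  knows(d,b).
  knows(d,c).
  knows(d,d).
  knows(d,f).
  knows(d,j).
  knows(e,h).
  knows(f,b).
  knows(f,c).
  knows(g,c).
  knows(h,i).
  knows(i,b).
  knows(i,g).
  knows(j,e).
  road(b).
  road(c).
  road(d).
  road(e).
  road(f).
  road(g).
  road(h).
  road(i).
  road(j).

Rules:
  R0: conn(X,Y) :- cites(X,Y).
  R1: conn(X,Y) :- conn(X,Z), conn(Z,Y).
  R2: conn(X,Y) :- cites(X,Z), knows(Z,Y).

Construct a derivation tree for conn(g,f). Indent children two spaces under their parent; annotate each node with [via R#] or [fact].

conn(g,f)  [via R1]
  conn(g,c)  [via R0]
    cites(g,c)  [fact]
  conn(c,f)  [via R1]
    conn(c,e)  [via R2]
      cites(c,j)  [fact]
      knows(j,e)  [fact]
    conn(e,f)  [via R0]
      cites(e,f)  [fact]

round 1: derive conn(b,h) via R0 from cites(b,h)
round 1: derive conn(c,j) via R0 from cites(c,j)
round 1: derive conn(e,e) via R0 from cites(e,e)
round 1: derive conn(e,f) via R0 from cites(e,f)
round 1: derive conn(g,c) via R0 from cites(g,c)
round 1: derive conn(g,g) via R0 from cites(g,g)
round 1: derive conn(h,j) via R0 from cites(h,j)
round 1: derive conn(i,j) via R0 from cites(i,j)
round 1: derive conn(j,c) via R0 from cites(j,c)
round 1: derive conn(j,j) via R0 from cites(j,j)
round 1: derive conn(b,i) via R2 from cites(b,h), knows(h,i)
round 1: derive conn(c,e) via R2 from cites(c,j), knows(j,e)
round 1: derive conn(e,b) via R2 from cites(e,f), knows(f,b)
round 1: derive conn(e,c) via R2 from cites(e,f), knows(f,c)
round 1: derive conn(e,h) via R2 from cites(e,e), knows(e,h)
round 1: derive conn(h,e) via R2 from cites(h,j), knows(j,e)
round 1: derive conn(i,e) via R2 from cites(i,j), knows(j,e)
round 1: derive conn(j,e) via R2 from cites(j,j), knows(j,e)
round 2: derive conn(b,e) via R1 from conn(b,h), conn(h,e)
round 2: derive conn(b,j) via R1 from conn(b,h), conn(h,j)
round 2: derive conn(c,b) via R1 from conn(c,e), conn(e,b)
round 2: derive conn(c,c) via R1 from conn(c,e), conn(e,c)
round 2: derive conn(c,f) via R1 from conn(c,e), conn(e,f)
round 2: derive conn(c,h) via R1 from conn(c,e), conn(e,h)
round 2: derive conn(e,i) via R1 from conn(e,b), conn(b,i)
round 2: derive conn(e,j) via R1 from conn(e,c), conn(c,j)
round 2: derive conn(g,e) via R1 from conn(g,c), conn(c,e)
round 2: derive conn(g,j) via R1 from conn(g,c), conn(c,j)
round 2: derive conn(h,b) via R1 from conn(h,e), conn(e,b)
round 2: derive conn(h,c) via R1 from conn(h,e), conn(e,c)
round 2: derive conn(h,f) via R1 from conn(h,e), conn(e,f)
round 2: derive conn(h,h) via R1 from conn(h,e), conn(e,h)
round 2: derive conn(i,b) via R1 from conn(i,e), conn(e,b)
round 2: derive conn(i,c) via R1 from conn(i,e), conn(e,c)
round 2: derive conn(i,f) via R1 from conn(i,e), conn(e,f)
round 2: derive conn(i,h) via R1 from conn(i,e), conn(e,h)
round 2: derive conn(j,b) via R1 from conn(j,e), conn(e,b)
round 2: derive conn(j,f) via R1 from conn(j,e), conn(e,f)
round 2: derive conn(j,h) via R1 from conn(j,e), conn(e,h)
round 3: derive conn(b,b) via R1 from conn(b,e), conn(e,b)
round 3: derive conn(b,c) via R1 from conn(b,e), conn(e,c)
round 3: derive conn(b,f) via R1 from conn(b,e), conn(e,f)
round 3: derive conn(c,i) via R1 from conn(c,b), conn(b,i)
round 3: derive conn(g,b) via R1 from conn(g,c), conn(c,b)
round 3: derive conn(g,f) via R1 from conn(g,c), conn(c,f)
round 3: derive conn(g,h) via R1 from conn(g,c), conn(c,h)
round 3: derive conn(g,i) via R1 from conn(g,e), conn(e,i)
round 3: derive conn(h,i) via R1 from conn(h,b), conn(b,i)
round 3: derive conn(i,i) via R1 from conn(i,b), conn(b,i)
round 3: derive conn(j,i) via R1 from conn(j,b), conn(b,i)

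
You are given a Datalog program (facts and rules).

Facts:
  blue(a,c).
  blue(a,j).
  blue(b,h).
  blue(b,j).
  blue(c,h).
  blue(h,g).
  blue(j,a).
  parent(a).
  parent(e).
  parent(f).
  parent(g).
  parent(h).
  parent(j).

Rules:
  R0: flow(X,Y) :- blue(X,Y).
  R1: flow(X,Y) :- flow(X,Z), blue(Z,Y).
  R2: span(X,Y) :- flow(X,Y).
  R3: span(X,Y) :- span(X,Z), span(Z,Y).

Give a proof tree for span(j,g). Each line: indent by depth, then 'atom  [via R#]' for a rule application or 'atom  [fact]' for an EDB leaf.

round 1: derive flow(a,c) via R0 from blue(a,c)
round 1: derive flow(a,j) via R0 from blue(a,j)
round 1: derive flow(b,h) via R0 from blue(b,h)
round 1: derive flow(b,j) via R0 from blue(b,j)
round 1: derive flow(c,h) via R0 from blue(c,h)
round 1: derive flow(h,g) via R0 from blue(h,g)
round 1: derive flow(j,a) via R0 from blue(j,a)
round 2: derive flow(a,a) via R1 from flow(a,j), blue(j,a)
round 2: derive flow(a,h) via R1 from flow(a,c), blue(c,h)
round 2: derive flow(b,a) via R1 from flow(b,j), blue(j,a)
round 2: derive flow(b,g) via R1 from flow(b,h), blue(h,g)
round 2: derive flow(c,g) via R1 from flow(c,h), blue(h,g)
round 2: derive flow(j,c) via R1 from flow(j,a), blue(a,c)
round 2: derive flow(j,j) via R1 from flow(j,a), blue(a,j)
round 2: derive span(a,c) via R2 from flow(a,c)
round 2: derive span(a,j) via R2 from flow(a,j)
round 2: derive span(b,h) via R2 from flow(b,h)
round 2: derive span(b,j) via R2 from flow(b,j)
round 2: derive span(c,h) via R2 from flow(c,h)
round 2: derive span(h,g) via R2 from flow(h,g)
round 2: derive span(j,a) via R2 from flow(j,a)
round 3: derive flow(a,g) via R1 from flow(a,h), blue(h,g)
round 3: derive flow(b,c) via R1 from flow(b,a), blue(a,c)
round 3: derive flow(j,h) via R1 from flow(j,c), blue(c,h)
round 3: derive span(a,a) via R2 from flow(a,a)
round 3: derive span(a,h) via R2 from flow(a,h)
round 3: derive span(b,a) via R2 from flow(b,a)
round 3: derive span(b,g) via R2 from flow(b,g)
round 3: derive span(c,g) via R2 from flow(c,g)
round 3: derive span(j,c) via R2 from flow(j,c)
round 3: derive span(j,j) via R2 from flow(j,j)
round 4: derive flow(j,g) via R1 from flow(j,h), blue(h,g)
round 4: derive span(a,g) via R2 from flow(a,g)
round 4: derive span(b,c) via R2 from flow(b,c)
round 4: derive span(j,h) via R2 from flow(j,h)
round 4: derive span(j,g) via R3 from span(j,c), span(c,g)

span(j,g)  [via R3]
  span(j,c)  [via R2]
    flow(j,c)  [via R1]
      flow(j,a)  [via R0]
        blue(j,a)  [fact]
      blue(a,c)  [fact]
  span(c,g)  [via R2]
    flow(c,g)  [via R1]
      flow(c,h)  [via R0]
        blue(c,h)  [fact]
      blue(h,g)  [fact]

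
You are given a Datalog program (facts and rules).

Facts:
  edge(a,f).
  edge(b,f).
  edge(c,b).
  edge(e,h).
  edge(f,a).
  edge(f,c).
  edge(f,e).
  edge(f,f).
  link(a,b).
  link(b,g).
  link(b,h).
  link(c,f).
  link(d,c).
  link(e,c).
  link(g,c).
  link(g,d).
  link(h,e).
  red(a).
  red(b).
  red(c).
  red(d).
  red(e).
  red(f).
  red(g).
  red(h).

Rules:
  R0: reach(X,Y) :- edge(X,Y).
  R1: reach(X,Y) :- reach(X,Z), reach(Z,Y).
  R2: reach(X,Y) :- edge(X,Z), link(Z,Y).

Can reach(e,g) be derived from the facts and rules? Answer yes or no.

no

round 1: derive reach(a,f) via R0 from edge(a,f)
round 1: derive reach(b,f) via R0 from edge(b,f)
round 1: derive reach(c,b) via R0 from edge(c,b)
round 1: derive reach(e,h) via R0 from edge(e,h)
round 1: derive reach(f,a) via R0 from edge(f,a)
round 1: derive reach(f,c) via R0 from edge(f,c)
round 1: derive reach(f,e) via R0 from edge(f,e)
round 1: derive reach(f,f) via R0 from edge(f,f)
round 1: derive reach(c,g) via R2 from edge(c,b), link(b,g)
round 1: derive reach(c,h) via R2 from edge(c,b), link(b,h)
round 1: derive reach(e,e) via R2 from edge(e,h), link(h,e)
round 1: derive reach(f,b) via R2 from edge(f,a), link(a,b)
round 2: derive reach(a,a) via R1 from reach(a,f), reach(f,a)
round 2: derive reach(a,b) via R1 from reach(a,f), reach(f,b)
round 2: derive reach(a,c) via R1 from reach(a,f), reach(f,c)
round 2: derive reach(a,e) via R1 from reach(a,f), reach(f,e)
round 2: derive reach(b,a) via R1 from reach(b,f), reach(f,a)
round 2: derive reach(b,b) via R1 from reach(b,f), reach(f,b)
round 2: derive reach(b,c) via R1 from reach(b,f), reach(f,c)
round 2: derive reach(b,e) via R1 from reach(b,f), reach(f,e)
round 2: derive reach(c,f) via R1 from reach(c,b), reach(b,f)
round 2: derive reach(f,g) via R1 from reach(f,c), reach(c,g)
round 2: derive reach(f,h) via R1 from reach(f,c), reach(c,h)
round 3: derive reach(a,g) via R1 from reach(a,c), reach(c,g)
round 3: derive reach(a,h) via R1 from reach(a,c), reach(c,h)
round 3: derive reach(b,g) via R1 from reach(b,c), reach(c,g)
round 3: derive reach(b,h) via R1 from reach(b,c), reach(c,h)
round 3: derive reach(c,a) via R1 from reach(c,b), reach(b,a)
round 3: derive reach(c,c) via R1 from reach(c,b), reach(b,c)
round 3: derive reach(c,e) via R1 from reach(c,b), reach(b,e)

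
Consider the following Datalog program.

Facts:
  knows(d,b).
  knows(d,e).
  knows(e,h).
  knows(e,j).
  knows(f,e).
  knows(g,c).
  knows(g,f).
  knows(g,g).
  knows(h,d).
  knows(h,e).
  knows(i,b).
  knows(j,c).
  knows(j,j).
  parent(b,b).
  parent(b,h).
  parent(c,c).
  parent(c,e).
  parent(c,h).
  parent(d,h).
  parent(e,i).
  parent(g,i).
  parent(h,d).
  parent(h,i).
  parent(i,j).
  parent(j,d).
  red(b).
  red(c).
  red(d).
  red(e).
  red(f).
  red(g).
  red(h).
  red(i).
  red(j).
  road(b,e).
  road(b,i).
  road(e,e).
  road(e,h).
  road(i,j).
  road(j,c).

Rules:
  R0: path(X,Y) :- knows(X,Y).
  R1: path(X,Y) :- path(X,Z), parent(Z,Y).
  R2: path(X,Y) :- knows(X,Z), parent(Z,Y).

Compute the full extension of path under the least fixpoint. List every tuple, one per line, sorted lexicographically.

round 1: derive path(d,b) via R0 from knows(d,b)
round 1: derive path(d,e) via R0 from knows(d,e)
round 1: derive path(e,h) via R0 from knows(e,h)
round 1: derive path(e,j) via R0 from knows(e,j)
round 1: derive path(f,e) via R0 from knows(f,e)
round 1: derive path(g,c) via R0 from knows(g,c)
round 1: derive path(g,f) via R0 from knows(g,f)
round 1: derive path(g,g) via R0 from knows(g,g)
round 1: derive path(h,d) via R0 from knows(h,d)
round 1: derive path(h,e) via R0 from knows(h,e)
round 1: derive path(i,b) via R0 from knows(i,b)
round 1: derive path(j,c) via R0 from knows(j,c)
round 1: derive path(j,j) via R0 from knows(j,j)
round 1: derive path(d,h) via R2 from knows(d,b), parent(b,h)
round 1: derive path(d,i) via R2 from knows(d,e), parent(e,i)
round 1: derive path(e,d) via R2 from knows(e,h), parent(h,d)
round 1: derive path(e,i) via R2 from knows(e,h), parent(h,i)
round 1: derive path(f,i) via R2 from knows(f,e), parent(e,i)
round 1: derive path(g,e) via R2 from knows(g,c), parent(c,e)
round 1: derive path(g,h) via R2 from knows(g,c), parent(c,h)
round 1: derive path(g,i) via R2 from knows(g,g), parent(g,i)
round 1: derive path(h,h) via R2 from knows(h,d), parent(d,h)
round 1: derive path(h,i) via R2 from knows(h,e), parent(e,i)
round 1: derive path(i,h) via R2 from knows(i,b), parent(b,h)
round 1: derive path(j,d) via R2 from knows(j,j), parent(j,d)
round 1: derive path(j,e) via R2 from knows(j,c), parent(c,e)
round 1: derive path(j,h) via R2 from knows(j,c), parent(c,h)
round 2: derive path(d,d) via R1 from path(d,h), parent(h,d)
round 2: derive path(d,j) via R1 from path(d,i), parent(i,j)
round 2: derive path(f,j) via R1 from path(f,i), parent(i,j)
round 2: derive path(g,d) via R1 from path(g,h), parent(h,d)
round 2: derive path(g,j) via R1 from path(g,i), parent(i,j)
round 2: derive path(h,j) via R1 from path(h,i), parent(i,j)
round 2: derive path(i,d) via R1 from path(i,h), parent(h,d)
round 2: derive path(i,i) via R1 from path(i,h), parent(h,i)
round 2: derive path(j,i) via R1 from path(j,e), parent(e,i)
round 3: derive path(f,d) via R1 from path(f,j), parent(j,d)
round 3: derive path(i,j) via R1 from path(i,i), parent(i,j)
round 4: derive path(f,h) via R1 from path(f,d), parent(d,h)

path(d,b)
path(d,d)
path(d,e)
path(d,h)
path(d,i)
path(d,j)
path(e,d)
path(e,h)
path(e,i)
path(e,j)
path(f,d)
path(f,e)
path(f,h)
path(f,i)
path(f,j)
path(g,c)
path(g,d)
path(g,e)
path(g,f)
path(g,g)
path(g,h)
path(g,i)
path(g,j)
path(h,d)
path(h,e)
path(h,h)
path(h,i)
path(h,j)
path(i,b)
path(i,d)
path(i,h)
path(i,i)
path(i,j)
path(j,c)
path(j,d)
path(j,e)
path(j,h)
path(j,i)
path(j,j)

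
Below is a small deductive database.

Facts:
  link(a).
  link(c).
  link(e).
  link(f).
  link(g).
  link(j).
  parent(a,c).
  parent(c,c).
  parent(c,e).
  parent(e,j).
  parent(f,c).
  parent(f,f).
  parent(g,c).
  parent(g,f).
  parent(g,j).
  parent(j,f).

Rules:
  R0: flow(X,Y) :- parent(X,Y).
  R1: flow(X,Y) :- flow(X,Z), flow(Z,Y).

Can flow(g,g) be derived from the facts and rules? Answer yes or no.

no

round 1: derive flow(a,c) via R0 from parent(a,c)
round 1: derive flow(c,c) via R0 from parent(c,c)
round 1: derive flow(c,e) via R0 from parent(c,e)
round 1: derive flow(e,j) via R0 from parent(e,j)
round 1: derive flow(f,c) via R0 from parent(f,c)
round 1: derive flow(f,f) via R0 from parent(f,f)
round 1: derive flow(g,c) via R0 from parent(g,c)
round 1: derive flow(g,f) via R0 from parent(g,f)
round 1: derive flow(g,j) via R0 from parent(g,j)
round 1: derive flow(j,f) via R0 from parent(j,f)
round 2: derive flow(a,e) via R1 from flow(a,c), flow(c,e)
round 2: derive flow(c,j) via R1 from flow(c,e), flow(e,j)
round 2: derive flow(e,f) via R1 from flow(e,j), flow(j,f)
round 2: derive flow(f,e) via R1 from flow(f,c), flow(c,e)
round 2: derive flow(g,e) via R1 from flow(g,c), flow(c,e)
round 2: derive flow(j,c) via R1 from flow(j,f), flow(f,c)
round 3: derive flow(a,f) via R1 from flow(a,e), flow(e,f)
round 3: derive flow(a,j) via R1 from flow(a,c), flow(c,j)
round 3: derive flow(c,f) via R1 from flow(c,e), flow(e,f)
round 3: derive flow(e,c) via R1 from flow(e,f), flow(f,c)
round 3: derive flow(e,e) via R1 from flow(e,f), flow(f,e)
round 3: derive flow(f,j) via R1 from flow(f,c), flow(c,j)
round 3: derive flow(j,e) via R1 from flow(j,c), flow(c,e)
round 3: derive flow(j,j) via R1 from flow(j,c), flow(c,j)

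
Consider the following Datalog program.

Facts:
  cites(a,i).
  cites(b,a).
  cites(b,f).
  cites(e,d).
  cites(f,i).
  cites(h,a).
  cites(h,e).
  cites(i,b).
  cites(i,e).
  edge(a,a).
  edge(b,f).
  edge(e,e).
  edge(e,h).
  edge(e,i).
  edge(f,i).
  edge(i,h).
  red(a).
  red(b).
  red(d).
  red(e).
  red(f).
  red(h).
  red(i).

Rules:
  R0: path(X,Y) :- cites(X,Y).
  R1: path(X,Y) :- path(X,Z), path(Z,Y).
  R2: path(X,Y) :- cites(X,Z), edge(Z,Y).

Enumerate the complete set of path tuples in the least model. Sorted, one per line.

path(a,a)
path(a,b)
path(a,d)
path(a,e)
path(a,f)
path(a,h)
path(a,i)
path(b,a)
path(b,b)
path(b,d)
path(b,e)
path(b,f)
path(b,h)
path(b,i)
path(e,d)
path(f,a)
path(f,b)
path(f,d)
path(f,e)
path(f,f)
path(f,h)
path(f,i)
path(h,a)
path(h,b)
path(h,d)
path(h,e)
path(h,f)
path(h,h)
path(h,i)
path(i,a)
path(i,b)
path(i,d)
path(i,e)
path(i,f)
path(i,h)
path(i,i)

round 1: derive path(a,i) via R0 from cites(a,i)
round 1: derive path(b,a) via R0 from cites(b,a)
round 1: derive path(b,f) via R0 from cites(b,f)
round 1: derive path(e,d) via R0 from cites(e,d)
round 1: derive path(f,i) via R0 from cites(f,i)
round 1: derive path(h,a) via R0 from cites(h,a)
round 1: derive path(h,e) via R0 from cites(h,e)
round 1: derive path(i,b) via R0 from cites(i,b)
round 1: derive path(i,e) via R0 from cites(i,e)
round 1: derive path(a,h) via R2 from cites(a,i), edge(i,h)
round 1: derive path(b,i) via R2 from cites(b,f), edge(f,i)
round 1: derive path(f,h) via R2 from cites(f,i), edge(i,h)
round 1: derive path(h,h) via R2 from cites(h,e), edge(e,h)
round 1: derive path(h,i) via R2 from cites(h,e), edge(e,i)
round 1: derive path(i,f) via R2 from cites(i,b), edge(b,f)
round 1: derive path(i,h) via R2 from cites(i,e), edge(e,h)
round 1: derive path(i,i) via R2 from cites(i,e), edge(e,i)
round 2: derive path(a,a) via R1 from path(a,h), path(h,a)
round 2: derive path(a,b) via R1 from path(a,i), path(i,b)
round 2: derive path(a,e) via R1 from path(a,h), path(h,e)
round 2: derive path(a,f) via R1 from path(a,i), path(i,f)
round 2: derive path(b,b) via R1 from path(b,i), path(i,b)
round 2: derive path(b,e) via R1 from path(b,i), path(i,e)
round 2: derive path(b,h) via R1 from path(b,a), path(a,h)
round 2: derive path(f,a) via R1 from path(f,h), path(h,a)
round 2: derive path(f,b) via R1 from path(f,i), path(i,b)
round 2: derive path(f,e) via R1 from path(f,h), path(h,e)
round 2: derive path(f,f) via R1 from path(f,i), path(i,f)
round 2: derive path(h,b) via R1 from path(h,i), path(i,b)
round 2: derive path(h,d) via R1 from path(h,e), path(e,d)
round 2: derive path(h,f) via R1 from path(h,i), path(i,f)
round 2: derive path(i,a) via R1 from path(i,b), path(b,a)
round 2: derive path(i,d) via R1 from path(i,e), path(e,d)
round 3: derive path(a,d) via R1 from path(a,e), path(e,d)
round 3: derive path(b,d) via R1 from path(b,e), path(e,d)
round 3: derive path(f,d) via R1 from path(f,e), path(e,d)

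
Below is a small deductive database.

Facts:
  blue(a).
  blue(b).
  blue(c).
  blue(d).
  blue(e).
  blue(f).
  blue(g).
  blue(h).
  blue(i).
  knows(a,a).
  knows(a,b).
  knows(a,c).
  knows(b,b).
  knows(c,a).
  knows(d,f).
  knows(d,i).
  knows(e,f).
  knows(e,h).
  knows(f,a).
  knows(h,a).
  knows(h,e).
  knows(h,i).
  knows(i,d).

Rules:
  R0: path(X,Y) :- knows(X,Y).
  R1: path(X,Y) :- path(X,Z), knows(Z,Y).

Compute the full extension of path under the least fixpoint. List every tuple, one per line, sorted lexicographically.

round 1: derive path(a,a) via R0 from knows(a,a)
round 1: derive path(a,b) via R0 from knows(a,b)
round 1: derive path(a,c) via R0 from knows(a,c)
round 1: derive path(b,b) via R0 from knows(b,b)
round 1: derive path(c,a) via R0 from knows(c,a)
round 1: derive path(d,f) via R0 from knows(d,f)
round 1: derive path(d,i) via R0 from knows(d,i)
round 1: derive path(e,f) via R0 from knows(e,f)
round 1: derive path(e,h) via R0 from knows(e,h)
round 1: derive path(f,a) via R0 from knows(f,a)
round 1: derive path(h,a) via R0 from knows(h,a)
round 1: derive path(h,e) via R0 from knows(h,e)
round 1: derive path(h,i) via R0 from knows(h,i)
round 1: derive path(i,d) via R0 from knows(i,d)
round 2: derive path(c,b) via R1 from path(c,a), knows(a,b)
round 2: derive path(c,c) via R1 from path(c,a), knows(a,c)
round 2: derive path(d,a) via R1 from path(d,f), knows(f,a)
round 2: derive path(d,d) via R1 from path(d,i), knows(i,d)
round 2: derive path(e,a) via R1 from path(e,f), knows(f,a)
round 2: derive path(e,e) via R1 from path(e,h), knows(h,e)
round 2: derive path(e,i) via R1 from path(e,h), knows(h,i)
round 2: derive path(f,b) via R1 from path(f,a), knows(a,b)
round 2: derive path(f,c) via R1 from path(f,a), knows(a,c)
round 2: derive path(h,b) via R1 from path(h,a), knows(a,b)
round 2: derive path(h,c) via R1 from path(h,a), knows(a,c)
round 2: derive path(h,d) via R1 from path(h,i), knows(i,d)
round 2: derive path(h,f) via R1 from path(h,e), knows(e,f)
round 2: derive path(h,h) via R1 from path(h,e), knows(e,h)
round 2: derive path(i,f) via R1 from path(i,d), knows(d,f)
round 2: derive path(i,i) via R1 from path(i,d), knows(d,i)
round 3: derive path(d,b) via R1 from path(d,a), knows(a,b)
round 3: derive path(d,c) via R1 from path(d,a), knows(a,c)
round 3: derive path(e,b) via R1 from path(e,a), knows(a,b)
round 3: derive path(e,c) via R1 from path(e,a), knows(a,c)
round 3: derive path(e,d) via R1 from path(e,i), knows(i,d)
round 3: derive path(i,a) via R1 from path(i,f), knows(f,a)
round 4: derive path(i,b) via R1 from path(i,a), knows(a,b)
round 4: derive path(i,c) via R1 from path(i,a), knows(a,c)

path(a,a)
path(a,b)
path(a,c)
path(b,b)
path(c,a)
path(c,b)
path(c,c)
path(d,a)
path(d,b)
path(d,c)
path(d,d)
path(d,f)
path(d,i)
path(e,a)
path(e,b)
path(e,c)
path(e,d)
path(e,e)
path(e,f)
path(e,h)
path(e,i)
path(f,a)
path(f,b)
path(f,c)
path(h,a)
path(h,b)
path(h,c)
path(h,d)
path(h,e)
path(h,f)
path(h,h)
path(h,i)
path(i,a)
path(i,b)
path(i,c)
path(i,d)
path(i,f)
path(i,i)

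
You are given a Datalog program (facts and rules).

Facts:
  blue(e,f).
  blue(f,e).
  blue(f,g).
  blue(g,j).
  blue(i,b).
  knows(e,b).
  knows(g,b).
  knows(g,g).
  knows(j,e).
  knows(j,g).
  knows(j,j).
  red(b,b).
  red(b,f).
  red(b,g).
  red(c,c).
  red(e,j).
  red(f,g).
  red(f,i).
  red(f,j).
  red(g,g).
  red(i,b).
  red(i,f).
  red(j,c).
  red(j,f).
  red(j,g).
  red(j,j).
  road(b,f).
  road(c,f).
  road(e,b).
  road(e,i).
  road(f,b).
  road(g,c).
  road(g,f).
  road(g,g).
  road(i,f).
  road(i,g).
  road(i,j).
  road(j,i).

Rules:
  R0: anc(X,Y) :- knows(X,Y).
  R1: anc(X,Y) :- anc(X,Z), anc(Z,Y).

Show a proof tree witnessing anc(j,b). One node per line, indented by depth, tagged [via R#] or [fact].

anc(j,b)  [via R1]
  anc(j,e)  [via R0]
    knows(j,e)  [fact]
  anc(e,b)  [via R0]
    knows(e,b)  [fact]

round 1: derive anc(e,b) via R0 from knows(e,b)
round 1: derive anc(g,b) via R0 from knows(g,b)
round 1: derive anc(g,g) via R0 from knows(g,g)
round 1: derive anc(j,e) via R0 from knows(j,e)
round 1: derive anc(j,g) via R0 from knows(j,g)
round 1: derive anc(j,j) via R0 from knows(j,j)
round 2: derive anc(j,b) via R1 from anc(j,e), anc(e,b)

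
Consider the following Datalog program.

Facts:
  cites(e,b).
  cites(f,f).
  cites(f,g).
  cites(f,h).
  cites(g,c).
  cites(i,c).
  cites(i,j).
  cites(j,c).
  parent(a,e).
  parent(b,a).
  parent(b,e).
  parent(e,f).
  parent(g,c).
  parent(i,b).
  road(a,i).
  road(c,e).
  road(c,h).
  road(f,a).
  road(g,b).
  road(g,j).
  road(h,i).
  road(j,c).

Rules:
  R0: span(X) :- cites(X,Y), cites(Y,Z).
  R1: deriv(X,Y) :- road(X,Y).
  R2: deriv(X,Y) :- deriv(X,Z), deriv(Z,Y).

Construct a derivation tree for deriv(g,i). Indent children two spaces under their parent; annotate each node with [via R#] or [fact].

deriv(g,i)  [via R2]
  deriv(g,c)  [via R2]
    deriv(g,j)  [via R1]
      road(g,j)  [fact]
    deriv(j,c)  [via R1]
      road(j,c)  [fact]
  deriv(c,i)  [via R2]
    deriv(c,h)  [via R1]
      road(c,h)  [fact]
    deriv(h,i)  [via R1]
      road(h,i)  [fact]

round 1: derive deriv(a,i) via R1 from road(a,i)
round 1: derive deriv(c,e) via R1 from road(c,e)
round 1: derive deriv(c,h) via R1 from road(c,h)
round 1: derive deriv(f,a) via R1 from road(f,a)
round 1: derive deriv(g,b) via R1 from road(g,b)
round 1: derive deriv(g,j) via R1 from road(g,j)
round 1: derive deriv(h,i) via R1 from road(h,i)
round 1: derive deriv(j,c) via R1 from road(j,c)
round 2: derive deriv(c,i) via R2 from deriv(c,h), deriv(h,i)
round 2: derive deriv(f,i) via R2 from deriv(f,a), deriv(a,i)
round 2: derive deriv(g,c) via R2 from deriv(g,j), deriv(j,c)
round 2: derive deriv(j,e) via R2 from deriv(j,c), deriv(c,e)
round 2: derive deriv(j,h) via R2 from deriv(j,c), deriv(c,h)
round 3: derive deriv(g,e) via R2 from deriv(g,c), deriv(c,e)
round 3: derive deriv(g,h) via R2 from deriv(g,c), deriv(c,h)
round 3: derive deriv(g,i) via R2 from deriv(g,c), deriv(c,i)
round 3: derive deriv(j,i) via R2 from deriv(j,c), deriv(c,i)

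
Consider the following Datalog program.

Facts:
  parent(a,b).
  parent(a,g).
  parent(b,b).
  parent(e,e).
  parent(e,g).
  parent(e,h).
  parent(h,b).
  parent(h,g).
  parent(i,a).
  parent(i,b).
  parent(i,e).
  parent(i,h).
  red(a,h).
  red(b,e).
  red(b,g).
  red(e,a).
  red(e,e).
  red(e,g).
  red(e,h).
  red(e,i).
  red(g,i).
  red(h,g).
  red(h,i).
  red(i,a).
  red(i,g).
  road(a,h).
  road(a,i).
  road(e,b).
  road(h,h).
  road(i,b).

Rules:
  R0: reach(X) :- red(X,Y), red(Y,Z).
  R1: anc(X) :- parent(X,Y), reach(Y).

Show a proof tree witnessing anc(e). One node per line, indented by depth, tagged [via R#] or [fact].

anc(e)  [via R1]
  parent(e,e)  [fact]
  reach(e)  [via R0]
    red(e,a)  [fact]
    red(a,h)  [fact]

round 1: derive reach(a) via R0 from red(a,h), red(h,g)
round 1: derive reach(b) via R0 from red(b,e), red(e,a)
round 1: derive reach(e) via R0 from red(e,a), red(a,h)
round 1: derive reach(g) via R0 from red(g,i), red(i,a)
round 1: derive reach(h) via R0 from red(h,g), red(g,i)
round 1: derive reach(i) via R0 from red(i,a), red(a,h)
round 2: derive anc(a) via R1 from parent(a,b), reach(b)
round 2: derive anc(b) via R1 from parent(b,b), reach(b)
round 2: derive anc(e) via R1 from parent(e,e), reach(e)
round 2: derive anc(h) via R1 from parent(h,b), reach(b)
round 2: derive anc(i) via R1 from parent(i,a), reach(a)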